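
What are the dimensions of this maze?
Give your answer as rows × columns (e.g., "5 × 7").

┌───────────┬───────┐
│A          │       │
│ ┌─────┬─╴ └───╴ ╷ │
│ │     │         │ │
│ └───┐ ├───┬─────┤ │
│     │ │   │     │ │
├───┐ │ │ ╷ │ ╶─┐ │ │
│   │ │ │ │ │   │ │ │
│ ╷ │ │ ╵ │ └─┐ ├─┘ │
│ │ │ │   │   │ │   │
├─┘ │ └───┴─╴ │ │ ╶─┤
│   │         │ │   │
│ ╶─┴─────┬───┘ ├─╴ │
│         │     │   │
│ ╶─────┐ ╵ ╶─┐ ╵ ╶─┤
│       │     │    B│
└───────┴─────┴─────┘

Counting the maze dimensions:
Rows (vertical): 8
Columns (horizontal): 10
Dimensions: 8 × 10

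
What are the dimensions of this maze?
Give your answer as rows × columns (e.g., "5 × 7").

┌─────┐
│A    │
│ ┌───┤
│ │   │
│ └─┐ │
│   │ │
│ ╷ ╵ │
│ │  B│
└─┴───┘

Counting the maze dimensions:
Rows (vertical): 4
Columns (horizontal): 3
Dimensions: 4 × 3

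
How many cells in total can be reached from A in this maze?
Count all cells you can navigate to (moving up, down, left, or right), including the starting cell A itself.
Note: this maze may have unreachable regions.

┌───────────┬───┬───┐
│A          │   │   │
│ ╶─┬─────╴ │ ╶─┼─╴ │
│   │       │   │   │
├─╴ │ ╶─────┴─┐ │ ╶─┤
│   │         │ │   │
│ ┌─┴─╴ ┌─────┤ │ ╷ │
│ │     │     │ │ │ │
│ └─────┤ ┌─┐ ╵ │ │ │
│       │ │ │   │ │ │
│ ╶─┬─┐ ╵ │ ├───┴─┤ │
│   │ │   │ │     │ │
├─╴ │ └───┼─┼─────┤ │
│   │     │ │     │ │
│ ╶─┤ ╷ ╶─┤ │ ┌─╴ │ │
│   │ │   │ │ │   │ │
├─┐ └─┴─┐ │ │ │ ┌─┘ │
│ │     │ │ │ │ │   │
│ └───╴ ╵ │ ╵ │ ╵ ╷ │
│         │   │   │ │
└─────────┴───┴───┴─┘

Using BFS/flood-fill to find all reachable cells from A:
Maze size: 10 × 10 = 100 total cells
36 cell(s) are walled off and cannot be reached from A.
Reachable cells: 64

Reachable region (· marks reachable cells):

┌───────────┬───┬───┐
│A · · · · ·│· ·│   │
│ ╶─┬─────╴ │ ╶─┼─╴ │
│· ·│· · · ·│· ·│   │
├─╴ │ ╶─────┴─┐ │ ╶─┤
│· ·│· · · · ·│·│   │
│ ┌─┴─╴ ┌─────┤ │ ╷ │
│·│· · ·│· · ·│·│ │ │
│ └─────┤ ┌─┐ ╵ │ │ │
│· · · ·│·│ │· ·│ │ │
│ ╶─┬─┐ ╵ │ ├───┴─┤ │
│· ·│·│· ·│ │     │ │
├─╴ │ └───┼─┼─────┤ │
│· ·│· · ·│ │     │ │
│ ╶─┤ ╷ ╶─┤ │ ┌─╴ │ │
│· ·│·│· ·│ │ │   │ │
├─┐ └─┴─┐ │ │ │ ┌─┘ │
│·│· · ·│·│ │ │ │   │
│ └───╴ ╵ │ ╵ │ ╵ ╷ │
│· · · · ·│   │   │ │
└─────────┴───┴───┴─┘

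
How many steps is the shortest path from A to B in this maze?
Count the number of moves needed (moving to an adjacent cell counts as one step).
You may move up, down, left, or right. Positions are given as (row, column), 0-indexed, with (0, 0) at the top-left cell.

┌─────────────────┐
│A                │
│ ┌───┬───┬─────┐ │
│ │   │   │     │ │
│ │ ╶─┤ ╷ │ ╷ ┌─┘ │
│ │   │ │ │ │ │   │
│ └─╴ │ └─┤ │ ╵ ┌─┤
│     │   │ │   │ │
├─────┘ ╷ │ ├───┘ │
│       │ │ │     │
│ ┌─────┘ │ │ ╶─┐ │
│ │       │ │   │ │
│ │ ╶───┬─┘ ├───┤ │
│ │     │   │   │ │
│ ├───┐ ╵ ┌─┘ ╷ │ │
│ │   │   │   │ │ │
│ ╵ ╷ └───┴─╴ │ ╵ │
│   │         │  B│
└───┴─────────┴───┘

Using BFS to find shortest path:
Start: (0, 0), End: (8, 8)
Path found:
(0,0) → (0,1) → (0,2) → (0,3) → (0,4) → (0,5) → (0,6) → (0,7) → (0,8) → (1,8) → (2,8) → (2,7) → (3,7) → (3,6) → (2,6) → (1,6) → (1,5) → (2,5) → (3,5) → (4,5) → (5,5) → (6,5) → (6,4) → (7,4) → (7,3) → (6,3) → (6,2) → (6,1) → (5,1) → (5,2) → (5,3) → (5,4) → (4,4) → (3,4) → (3,3) → (4,3) → (4,2) → (4,1) → (4,0) → (5,0) → (6,0) → (7,0) → (8,0) → (8,1) → (7,1) → (7,2) → (8,2) → (8,3) → (8,4) → (8,5) → (8,6) → (7,6) → (6,6) → (6,7) → (7,7) → (8,7) → (8,8)
Number of steps: 56

Solution:

┌─────────────────┐
│A → → → → → → → ↓│
│ ┌───┬───┬─────┐ │
│ │   │   │↓ ↰  │↓│
│ │ ╶─┤ ╷ │ ╷ ┌─┘ │
│ │   │ │ │↓│↑│↓ ↲│
│ └─╴ │ └─┤ │ ╵ ┌─┤
│     │↓ ↰│↓│↑ ↲│ │
├─────┘ ╷ │ ├───┘ │
│↓ ← ← ↲│↑│↓│     │
│ ┌─────┘ │ │ ╶─┐ │
│↓│↱ → → ↑│↓│   │ │
│ │ ╶───┬─┘ ├───┤ │
│↓│↑ ← ↰│↓ ↲│↱ ↓│ │
│ ├───┐ ╵ ┌─┘ ╷ │ │
│↓│↱ ↓│↑ ↲│  ↑│↓│ │
│ ╵ ╷ └───┴─╴ │ ╵ │
│↳ ↑│↳ → → → ↑│↳ B│
└───┴─────────┴───┘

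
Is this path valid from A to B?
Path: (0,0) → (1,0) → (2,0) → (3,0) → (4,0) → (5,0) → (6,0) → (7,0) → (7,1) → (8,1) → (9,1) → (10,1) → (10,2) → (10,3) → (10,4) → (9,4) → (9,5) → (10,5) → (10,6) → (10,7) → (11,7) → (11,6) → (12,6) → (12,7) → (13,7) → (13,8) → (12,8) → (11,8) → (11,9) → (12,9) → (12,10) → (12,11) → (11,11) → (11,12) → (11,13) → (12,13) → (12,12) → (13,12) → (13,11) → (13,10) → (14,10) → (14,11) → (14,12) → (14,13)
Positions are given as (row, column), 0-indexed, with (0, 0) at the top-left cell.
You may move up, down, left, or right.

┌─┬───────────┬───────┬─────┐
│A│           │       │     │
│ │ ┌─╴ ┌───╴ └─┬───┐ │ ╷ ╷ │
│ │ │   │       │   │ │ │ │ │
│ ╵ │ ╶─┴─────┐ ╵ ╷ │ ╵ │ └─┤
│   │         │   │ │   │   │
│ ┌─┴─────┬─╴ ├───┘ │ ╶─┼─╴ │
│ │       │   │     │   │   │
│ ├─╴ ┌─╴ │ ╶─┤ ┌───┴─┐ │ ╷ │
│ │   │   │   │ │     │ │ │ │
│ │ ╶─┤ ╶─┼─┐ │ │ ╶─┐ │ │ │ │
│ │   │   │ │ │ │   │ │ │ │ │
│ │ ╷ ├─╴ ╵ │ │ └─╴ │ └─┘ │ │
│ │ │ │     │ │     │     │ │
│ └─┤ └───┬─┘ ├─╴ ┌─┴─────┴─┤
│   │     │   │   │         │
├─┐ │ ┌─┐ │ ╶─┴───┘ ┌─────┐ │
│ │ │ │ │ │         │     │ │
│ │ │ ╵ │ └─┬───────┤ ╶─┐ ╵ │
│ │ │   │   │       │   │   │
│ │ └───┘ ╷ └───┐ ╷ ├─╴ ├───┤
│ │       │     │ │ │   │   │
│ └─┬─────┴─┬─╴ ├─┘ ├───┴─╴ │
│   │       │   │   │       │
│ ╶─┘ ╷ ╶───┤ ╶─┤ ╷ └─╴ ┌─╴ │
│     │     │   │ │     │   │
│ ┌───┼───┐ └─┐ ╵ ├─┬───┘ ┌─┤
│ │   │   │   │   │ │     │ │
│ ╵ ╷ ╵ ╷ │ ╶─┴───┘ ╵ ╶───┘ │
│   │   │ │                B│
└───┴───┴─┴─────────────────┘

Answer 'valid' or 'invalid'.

Checking path validity:
Result: All consecutive moves are passable.

valid

Correct solution:

┌─┬───────────┬───────┬─────┐
│A│           │       │     │
│ │ ┌─╴ ┌───╴ └─┬───┐ │ ╷ ╷ │
│↓│ │   │       │   │ │ │ │ │
│ ╵ │ ╶─┴─────┐ ╵ ╷ │ ╵ │ └─┤
│↓  │         │   │ │   │   │
│ ┌─┴─────┬─╴ ├───┘ │ ╶─┼─╴ │
│↓│       │   │     │   │   │
│ ├─╴ ┌─╴ │ ╶─┤ ┌───┴─┐ │ ╷ │
│↓│   │   │   │ │     │ │ │ │
│ │ ╶─┤ ╶─┼─┐ │ │ ╶─┐ │ │ │ │
│↓│   │   │ │ │ │   │ │ │ │ │
│ │ ╷ ├─╴ ╵ │ │ └─╴ │ └─┘ │ │
│↓│ │ │     │ │     │     │ │
│ └─┤ └───┬─┘ ├─╴ ┌─┴─────┴─┤
│↳ ↓│     │   │   │         │
├─┐ │ ┌─┐ │ ╶─┴───┘ ┌─────┐ │
│ │↓│ │ │ │         │     │ │
│ │ │ ╵ │ └─┬───────┤ ╶─┐ ╵ │
│ │↓│   │↱ ↓│       │   │   │
│ │ └───┘ ╷ └───┐ ╷ ├─╴ ├───┤
│ │↳ → → ↑│↳ → ↓│ │ │   │   │
│ └─┬─────┴─┬─╴ ├─┘ ├───┴─╴ │
│   │       │↓ ↲│↱ ↓│  ↱ → ↓│
│ ╶─┘ ╷ ╶───┤ ╶─┤ ╷ └─╴ ┌─╴ │
│     │     │↳ ↓│↑│↳ → ↑│↓ ↲│
│ ┌───┼───┐ └─┐ ╵ ├─┬───┘ ┌─┤
│ │   │   │   │↳ ↑│ │↓ ← ↲│ │
│ ╵ ╷ ╵ ╷ │ ╶─┴───┘ ╵ ╶───┘ │
│   │   │ │          ↳ → → B│
└───┴───┴─┴─────────────────┘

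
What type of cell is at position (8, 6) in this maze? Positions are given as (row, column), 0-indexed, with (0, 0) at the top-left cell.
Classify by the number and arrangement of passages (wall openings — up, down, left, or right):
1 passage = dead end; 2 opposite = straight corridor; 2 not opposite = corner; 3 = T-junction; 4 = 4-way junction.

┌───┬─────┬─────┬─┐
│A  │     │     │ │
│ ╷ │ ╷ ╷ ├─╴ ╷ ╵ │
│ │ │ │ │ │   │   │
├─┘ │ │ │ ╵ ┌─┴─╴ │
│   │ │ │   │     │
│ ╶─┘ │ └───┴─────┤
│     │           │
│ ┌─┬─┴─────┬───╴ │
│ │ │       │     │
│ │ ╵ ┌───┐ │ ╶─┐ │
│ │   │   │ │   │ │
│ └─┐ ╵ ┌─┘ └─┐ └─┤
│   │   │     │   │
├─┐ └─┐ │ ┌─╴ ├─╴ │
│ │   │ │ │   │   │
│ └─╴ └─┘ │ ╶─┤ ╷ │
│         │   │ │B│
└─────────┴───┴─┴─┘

Checking cell at (8, 6):
Number of passages: 1
Cell type: dead end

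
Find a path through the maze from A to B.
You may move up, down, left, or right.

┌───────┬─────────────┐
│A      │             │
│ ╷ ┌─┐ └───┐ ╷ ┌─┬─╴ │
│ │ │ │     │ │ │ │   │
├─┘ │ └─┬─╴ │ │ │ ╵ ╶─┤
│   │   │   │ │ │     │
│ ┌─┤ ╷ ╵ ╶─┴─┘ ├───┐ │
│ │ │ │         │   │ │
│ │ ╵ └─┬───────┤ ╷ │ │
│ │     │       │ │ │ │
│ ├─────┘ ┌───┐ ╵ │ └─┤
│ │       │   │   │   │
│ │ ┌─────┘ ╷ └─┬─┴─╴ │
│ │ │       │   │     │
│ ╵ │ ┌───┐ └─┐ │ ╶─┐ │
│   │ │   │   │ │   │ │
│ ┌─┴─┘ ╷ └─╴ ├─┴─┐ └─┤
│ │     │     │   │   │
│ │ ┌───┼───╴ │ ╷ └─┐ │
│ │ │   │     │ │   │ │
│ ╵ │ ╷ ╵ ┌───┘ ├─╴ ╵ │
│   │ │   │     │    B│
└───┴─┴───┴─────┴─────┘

Finding the shortest path through the maze:
Path length: 36 steps
Directions: right → down → down → left → down → down → down → down → down → right → up → up → right → right → right → up → right → right → right → down → right → up → up → right → down → down → right → down → left → left → down → right → down → right → down → down

Solution:

┌───────┬─────────────┐
│A ↓    │             │
│ ╷ ┌─┐ └───┐ ╷ ┌─┬─╴ │
│ │↓│ │     │ │ │ │   │
├─┘ │ └─┬─╴ │ │ │ ╵ ╶─┤
│↓ ↲│   │   │ │ │     │
│ ┌─┤ ╷ ╵ ╶─┴─┘ ├───┐ │
│↓│ │ │         │↱ ↓│ │
│ │ ╵ └─┬───────┤ ╷ │ │
│↓│     │↱ → → ↓│↑│↓│ │
│ ├─────┘ ┌───┐ ╵ │ └─┤
│↓│↱ → → ↑│   │↳ ↑│↳ ↓│
│ │ ┌─────┘ ╷ └─┬─┴─╴ │
│↓│↑│       │   │↓ ← ↲│
│ ╵ │ ┌───┐ └─┐ │ ╶─┐ │
│↳ ↑│ │   │   │ │↳ ↓│ │
│ ┌─┴─┘ ╷ └─╴ ├─┴─┐ └─┤
│ │     │     │   │↳ ↓│
│ │ ┌───┼───╴ │ ╷ └─┐ │
│ │ │   │     │ │   │↓│
│ ╵ │ ╷ ╵ ┌───┘ ├─╴ ╵ │
│   │ │   │     │    B│
└───┴─┴───┴─────┴─────┘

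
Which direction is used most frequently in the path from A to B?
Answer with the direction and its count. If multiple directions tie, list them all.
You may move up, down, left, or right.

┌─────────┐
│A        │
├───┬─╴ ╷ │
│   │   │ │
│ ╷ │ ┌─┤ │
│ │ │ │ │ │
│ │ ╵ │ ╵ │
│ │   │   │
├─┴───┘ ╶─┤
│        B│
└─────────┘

Directions: right, right, right, right, down, down, down, left, down, right
Counts: {'right': 5, 'down': 4, 'left': 1}
Most common: right (5 times)

Solution:

┌─────────┐
│A → → → ↓│
├───┬─╴ ╷ │
│   │   │↓│
│ ╷ │ ┌─┤ │
│ │ │ │ │↓│
│ │ ╵ │ ╵ │
│ │   │↓ ↲│
├─┴───┘ ╶─┤
│      ↳ B│
└─────────┘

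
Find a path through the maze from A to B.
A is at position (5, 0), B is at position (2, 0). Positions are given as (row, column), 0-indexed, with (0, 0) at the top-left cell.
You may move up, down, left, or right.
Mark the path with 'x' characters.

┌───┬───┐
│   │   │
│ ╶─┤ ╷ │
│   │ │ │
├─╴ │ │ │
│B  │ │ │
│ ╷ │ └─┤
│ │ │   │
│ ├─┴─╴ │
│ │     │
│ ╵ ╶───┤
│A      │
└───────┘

Finding the shortest path from (5, 0) to (2, 0):
Path length: 3 steps
Directions: up → up → up

Solution:

┌───┬───┐
│   │   │
│ ╶─┤ ╷ │
│   │ │ │
├─╴ │ │ │
│B  │ │ │
│ ╷ │ └─┤
│x│ │   │
│ ├─┴─╴ │
│x│     │
│ ╵ ╶───┤
│A      │
└───────┘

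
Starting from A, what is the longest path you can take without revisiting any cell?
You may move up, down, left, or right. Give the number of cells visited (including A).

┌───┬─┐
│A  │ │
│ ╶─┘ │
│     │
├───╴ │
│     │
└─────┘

Finding longest simple path using DFS:
Start: (0, 0)
Longest path visits 7 cells
Path: A → down → right → right → down → left → left

Solution:

┌───┬─┐
│A  │ │
│ ╶─┘ │
│↳ → ↓│
├───╴ │
│B ← ↲│
└─────┘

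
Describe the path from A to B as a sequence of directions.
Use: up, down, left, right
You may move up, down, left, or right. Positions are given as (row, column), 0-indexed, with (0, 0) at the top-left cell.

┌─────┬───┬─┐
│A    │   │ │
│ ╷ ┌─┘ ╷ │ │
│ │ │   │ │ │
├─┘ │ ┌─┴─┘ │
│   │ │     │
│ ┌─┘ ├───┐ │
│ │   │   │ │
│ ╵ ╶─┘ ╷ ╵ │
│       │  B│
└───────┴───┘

Finding the path and converting it to directions:
Path through cells: (0,0) → (0,1) → (1,1) → (2,1) → (2,0) → (3,0) → (4,0) → (4,1) → (4,2) → (4,3) → (3,3) → (3,4) → (4,4) → (4,5)
Directions: right, down, down, left, down, down, right, right, right, up, right, down, right

Solution:

┌─────┬───┬─┐
│A ↓  │   │ │
│ ╷ ┌─┘ ╷ │ │
│ │↓│   │ │ │
├─┘ │ ┌─┴─┘ │
│↓ ↲│ │     │
│ ┌─┘ ├───┐ │
│↓│   │↱ ↓│ │
│ ╵ ╶─┘ ╷ ╵ │
│↳ → → ↑│↳ B│
└───────┴───┘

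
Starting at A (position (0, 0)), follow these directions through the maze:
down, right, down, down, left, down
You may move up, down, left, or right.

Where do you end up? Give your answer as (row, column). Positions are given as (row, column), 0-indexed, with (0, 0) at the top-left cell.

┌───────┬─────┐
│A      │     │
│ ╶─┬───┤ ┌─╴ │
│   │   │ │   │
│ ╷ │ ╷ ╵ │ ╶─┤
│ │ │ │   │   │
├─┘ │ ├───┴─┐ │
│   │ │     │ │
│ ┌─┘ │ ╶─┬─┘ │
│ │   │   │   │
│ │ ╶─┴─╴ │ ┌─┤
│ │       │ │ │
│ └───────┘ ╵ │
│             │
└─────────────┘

Following directions step by step:
Start: (0, 0)
  down: (0, 0) → (1, 0)
  right: (1, 0) → (1, 1)
  down: (1, 1) → (2, 1)
  down: (2, 1) → (3, 1)
  left: (3, 1) → (3, 0)
  down: (3, 0) → (4, 0)
Final position: (4, 0)

Path taken:

┌───────┬─────┐
│A      │     │
│ ╶─┬───┤ ┌─╴ │
│↳ ↓│   │ │   │
│ ╷ │ ╷ ╵ │ ╶─┤
│ │↓│ │   │   │
├─┘ │ ├───┴─┐ │
│↓ ↲│ │     │ │
│ ┌─┘ │ ╶─┬─┘ │
│B│   │   │   │
│ │ ╶─┴─╴ │ ┌─┤
│ │       │ │ │
│ └───────┘ ╵ │
│             │
└─────────────┘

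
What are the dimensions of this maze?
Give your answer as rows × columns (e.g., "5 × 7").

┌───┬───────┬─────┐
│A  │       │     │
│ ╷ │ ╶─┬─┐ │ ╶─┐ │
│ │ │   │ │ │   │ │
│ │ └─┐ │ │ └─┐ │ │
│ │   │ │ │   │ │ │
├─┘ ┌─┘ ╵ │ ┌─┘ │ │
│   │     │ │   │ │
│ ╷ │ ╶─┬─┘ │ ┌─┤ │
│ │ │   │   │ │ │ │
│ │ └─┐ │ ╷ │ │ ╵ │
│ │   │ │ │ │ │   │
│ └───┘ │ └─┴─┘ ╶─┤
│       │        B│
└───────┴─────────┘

Counting the maze dimensions:
Rows (vertical): 7
Columns (horizontal): 9
Dimensions: 7 × 9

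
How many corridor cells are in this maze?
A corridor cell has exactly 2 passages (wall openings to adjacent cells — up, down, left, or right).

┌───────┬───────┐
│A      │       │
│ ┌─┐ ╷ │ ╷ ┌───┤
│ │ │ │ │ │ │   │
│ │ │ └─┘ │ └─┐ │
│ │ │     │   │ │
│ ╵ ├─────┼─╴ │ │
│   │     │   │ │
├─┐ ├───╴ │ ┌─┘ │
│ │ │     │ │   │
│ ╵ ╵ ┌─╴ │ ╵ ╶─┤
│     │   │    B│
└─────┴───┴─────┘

Counting cells with exactly 2 passages:
Total corridor cells: 34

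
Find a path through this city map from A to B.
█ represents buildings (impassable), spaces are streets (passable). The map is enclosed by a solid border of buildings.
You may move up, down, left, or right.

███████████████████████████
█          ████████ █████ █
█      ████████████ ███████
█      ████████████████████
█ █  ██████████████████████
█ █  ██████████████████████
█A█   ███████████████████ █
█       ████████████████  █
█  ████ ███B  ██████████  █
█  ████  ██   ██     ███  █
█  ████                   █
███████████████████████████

Finding the shortest path from A to B:
Movement: cardinal only
Path length: 16 steps
Directions: down → right → right → right → right → right → right → down → down → down → right → right → right → right → up → up

Solution:

███████████████████████████
█          ████████ █████ █
█      ████████████ ███████
█      ████████████████████
█ █  ██████████████████████
█ █  ██████████████████████
█A█   ███████████████████ █
█↳→→→→→↓████████████████  █
█  ████↓███B  ██████████  █
█  ████↓ ██↑  ██     ███  █
█  ████↳→→→↑              █
███████████████████████████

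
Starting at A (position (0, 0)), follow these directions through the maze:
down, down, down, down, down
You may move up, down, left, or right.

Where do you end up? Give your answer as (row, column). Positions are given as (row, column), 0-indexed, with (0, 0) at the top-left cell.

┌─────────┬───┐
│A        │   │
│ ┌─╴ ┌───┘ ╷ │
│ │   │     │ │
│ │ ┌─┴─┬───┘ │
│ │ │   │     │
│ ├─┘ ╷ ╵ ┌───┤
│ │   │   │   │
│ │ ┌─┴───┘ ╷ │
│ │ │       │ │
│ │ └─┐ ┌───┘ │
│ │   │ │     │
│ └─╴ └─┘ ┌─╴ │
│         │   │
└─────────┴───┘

Following directions step by step:
Start: (0, 0)
  down: (0, 0) → (1, 0)
  down: (1, 0) → (2, 0)
  down: (2, 0) → (3, 0)
  down: (3, 0) → (4, 0)
  down: (4, 0) → (5, 0)
Final position: (5, 0)

Path taken:

┌─────────┬───┐
│A        │   │
│ ┌─╴ ┌───┘ ╷ │
│↓│   │     │ │
│ │ ┌─┴─┬───┘ │
│↓│ │   │     │
│ ├─┘ ╷ ╵ ┌───┤
│↓│   │   │   │
│ │ ┌─┴───┘ ╷ │
│↓│ │       │ │
│ │ └─┐ ┌───┘ │
│B│   │ │     │
│ └─╴ └─┘ ┌─╴ │
│         │   │
└─────────┴───┘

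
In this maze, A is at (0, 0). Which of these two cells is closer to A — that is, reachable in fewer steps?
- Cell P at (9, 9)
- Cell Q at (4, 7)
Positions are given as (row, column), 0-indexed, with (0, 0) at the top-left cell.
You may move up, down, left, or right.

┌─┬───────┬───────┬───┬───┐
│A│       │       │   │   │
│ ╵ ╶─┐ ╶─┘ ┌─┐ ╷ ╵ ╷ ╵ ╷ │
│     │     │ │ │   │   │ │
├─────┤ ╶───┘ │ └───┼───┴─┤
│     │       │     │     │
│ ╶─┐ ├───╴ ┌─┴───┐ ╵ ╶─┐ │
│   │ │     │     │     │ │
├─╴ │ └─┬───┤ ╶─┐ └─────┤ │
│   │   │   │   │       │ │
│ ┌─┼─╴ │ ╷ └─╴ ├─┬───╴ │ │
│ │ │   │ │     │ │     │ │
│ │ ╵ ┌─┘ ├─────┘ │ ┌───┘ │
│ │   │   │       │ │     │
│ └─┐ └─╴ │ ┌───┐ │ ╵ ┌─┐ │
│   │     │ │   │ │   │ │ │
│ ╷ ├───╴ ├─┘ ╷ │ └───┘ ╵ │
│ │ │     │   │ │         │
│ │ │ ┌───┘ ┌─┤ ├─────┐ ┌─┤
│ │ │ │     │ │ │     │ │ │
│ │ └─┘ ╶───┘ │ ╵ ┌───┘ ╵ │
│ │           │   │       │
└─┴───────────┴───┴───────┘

Shortest path A → P at (9, 9): 86 steps
Shortest path A → Q at (4, 7): 41 steps

Q is closer (41 steps vs 86 steps).

Path to P:

┌─┬───────┬───────┬───┬───┐
│A│↱ → ↓  │↱ → ↓  │   │   │
│ ╵ ╶─┐ ╶─┘ ┌─┐ ╷ ╵ ╷ ╵ ╷ │
│↳ ↑  │↳ → ↑│ │↓│   │   │ │
├─────┤ ╶───┘ │ └───┼───┴─┤
│↓ ← ↰│       │↳ → ↓│↱ → ↓│
│ ╶─┐ ├───╴ ┌─┴───┐ ╵ ╶─┐ │
│↳ ↓│↑│     │↓ ← ↰│↳ ↑  │↓│
├─╴ │ └─┬───┤ ╶─┐ └─────┤ │
│↓ ↲│↑ ↰│↓ ↰│↳ ↓│↑ ← ← ↰│↓│
│ ┌─┼─╴ │ ╷ └─╴ ├─┬───╴ │ │
│↓│ │↱ ↑│↓│↑ ← ↲│ │↱ → ↑│↓│
│ │ ╵ ┌─┘ ├─────┘ │ ┌───┘ │
│↓│  ↑│  ↓│       │↑│↓ ← ↲│
│ └─┐ └─╴ │ ┌───┐ │ ╵ ┌─┐ │
│↳ ↓│↑ ← ↲│ │↱ ↓│ │↑ ↲│ │ │
│ ╷ ├───╴ ├─┘ ╷ │ └───┘ ╵ │
│ │↓│     │↱ ↑│↓│         │
│ │ │ ┌───┘ ┌─┤ ├─────┐ ┌─┤
│ │↓│ │↱ → ↑│ │↓│↱ P  │ │ │
│ │ └─┘ ╶───┘ │ ╵ ┌───┘ ╵ │
│ │↳ → ↑      │↳ ↑│       │
└─┴───────────┴───┴───────┘

Path to Q:

┌─┬───────┬───────┬───┬───┐
│A│↱ → ↓  │↱ → ↓  │   │   │
│ ╵ ╶─┐ ╶─┘ ┌─┐ ╷ ╵ ╷ ╵ ╷ │
│↳ ↑  │↳ → ↑│ │↓│   │   │ │
├─────┤ ╶───┘ │ └───┼───┴─┤
│     │       │↳ → ↓│↱ → ↓│
│ ╶─┐ ├───╴ ┌─┴───┐ ╵ ╶─┐ │
│   │ │     │↓ ← ↰│↳ ↑  │↓│
├─╴ │ └─┬───┤ ╶─┐ └─────┤ │
│   │   │   │↳ Q│↑ ← ← ↰│↓│
│ ┌─┼─╴ │ ╷ └─╴ ├─┬───╴ │ │
│ │ │   │ │     │ │↱ → ↑│↓│
│ │ ╵ ┌─┘ ├─────┘ │ ┌───┘ │
│ │   │   │       │↑│↓ ← ↲│
│ └─┐ └─╴ │ ┌───┐ │ ╵ ┌─┐ │
│   │     │ │   │ │↑ ↲│ │ │
│ ╷ ├───╴ ├─┘ ╷ │ └───┘ ╵ │
│ │ │     │   │ │         │
│ │ │ ┌───┘ ┌─┤ ├─────┐ ┌─┤
│ │ │ │     │ │ │     │ │ │
│ │ └─┘ ╶───┘ │ ╵ ┌───┘ ╵ │
│ │           │   │       │
└─┴───────────┴───┴───────┘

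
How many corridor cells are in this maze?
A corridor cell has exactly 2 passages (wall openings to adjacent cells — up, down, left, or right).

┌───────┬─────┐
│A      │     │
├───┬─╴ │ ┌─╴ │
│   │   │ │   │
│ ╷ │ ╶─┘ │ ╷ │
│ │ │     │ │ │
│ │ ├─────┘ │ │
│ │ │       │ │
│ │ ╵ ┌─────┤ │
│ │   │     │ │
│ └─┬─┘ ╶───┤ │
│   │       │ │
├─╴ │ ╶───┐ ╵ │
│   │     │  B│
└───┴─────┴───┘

Counting cells with exactly 2 passages:
Total corridor cells: 43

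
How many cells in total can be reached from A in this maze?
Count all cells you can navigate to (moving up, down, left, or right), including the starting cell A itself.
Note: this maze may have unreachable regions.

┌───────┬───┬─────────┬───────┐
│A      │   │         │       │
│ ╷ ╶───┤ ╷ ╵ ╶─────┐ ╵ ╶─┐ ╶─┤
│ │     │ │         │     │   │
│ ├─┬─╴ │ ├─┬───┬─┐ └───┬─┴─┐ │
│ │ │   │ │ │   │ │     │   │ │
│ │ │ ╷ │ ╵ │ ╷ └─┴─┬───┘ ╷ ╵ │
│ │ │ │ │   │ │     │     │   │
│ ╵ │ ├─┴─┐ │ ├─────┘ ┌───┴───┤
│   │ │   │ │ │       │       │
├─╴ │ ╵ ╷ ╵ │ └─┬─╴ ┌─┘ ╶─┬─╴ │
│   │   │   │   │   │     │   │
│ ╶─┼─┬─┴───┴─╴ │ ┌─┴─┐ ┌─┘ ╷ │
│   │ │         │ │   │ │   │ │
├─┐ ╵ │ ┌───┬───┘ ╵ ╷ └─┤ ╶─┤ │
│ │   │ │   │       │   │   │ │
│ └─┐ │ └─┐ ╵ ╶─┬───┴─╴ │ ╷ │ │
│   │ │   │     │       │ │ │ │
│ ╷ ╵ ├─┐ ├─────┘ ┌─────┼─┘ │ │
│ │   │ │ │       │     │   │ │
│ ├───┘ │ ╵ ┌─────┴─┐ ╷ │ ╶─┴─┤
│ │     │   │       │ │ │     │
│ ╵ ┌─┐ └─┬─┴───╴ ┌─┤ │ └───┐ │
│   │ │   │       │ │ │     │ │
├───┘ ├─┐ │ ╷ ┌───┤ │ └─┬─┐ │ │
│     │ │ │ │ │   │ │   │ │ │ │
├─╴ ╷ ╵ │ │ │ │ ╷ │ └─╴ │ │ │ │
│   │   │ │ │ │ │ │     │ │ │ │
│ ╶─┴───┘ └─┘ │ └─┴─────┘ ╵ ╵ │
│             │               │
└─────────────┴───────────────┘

Using BFS/flood-fill to find all reachable cells from A:
Maze size: 15 × 15 = 225 total cells
61 cell(s) are walled off and cannot be reached from A.
Reachable cells: 164

Reachable region (· marks reachable cells):

┌───────┬───┬─────────┬───────┐
│A · · ·│· ·│· · · · ·│· · · ·│
│ ╷ ╶───┤ ╷ ╵ ╶─────┐ ╵ ╶─┐ ╶─┤
│·│· · ·│·│· · · · ·│· · ·│· ·│
│ ├─┬─╴ │ ├─┬───┬─┐ └───┬─┴─┐ │
│·│·│· ·│·│·│· ·│ │· · ·│· ·│·│
│ │ │ ╷ │ ╵ │ ╷ └─┴─┬───┘ ╷ ╵ │
│·│·│·│·│· ·│·│· · ·│· · ·│· ·│
│ ╵ │ ├─┴─┐ │ ├─────┘ ┌───┴───┤
│· ·│·│· ·│·│·│· · · ·│       │
├─╴ │ ╵ ╷ ╵ │ └─┬─╴ ┌─┘ ╶─┬─╴ │
│· ·│· ·│· ·│· ·│· ·│     │   │
│ ╶─┼─┬─┴───┴─╴ │ ┌─┴─┐ ┌─┘ ╷ │
│· ·│·│· · · · ·│·│· ·│ │   │ │
├─┐ ╵ │ ┌───┬───┘ ╵ ╷ └─┤ ╶─┤ │
│·│· ·│·│· ·│· · · ·│· ·│   │ │
│ └─┐ │ └─┐ ╵ ╶─┬───┴─╴ │ ╷ │ │
│· ·│·│· ·│· · ·│· · · ·│ │ │ │
│ ╷ ╵ ├─┐ ├─────┘ ┌─────┼─┘ │ │
│·│· ·│·│·│· · · ·│     │   │ │
│ ├───┘ │ ╵ ┌─────┴─┐ ╷ │ ╶─┴─┤
│·│· · ·│· ·│· · · ·│ │ │     │
│ ╵ ┌─┐ └─┬─┴───╴ ┌─┤ │ └───┐ │
│· ·│·│· ·│· · · ·│ │ │     │ │
├───┘ ├─┐ │ ╷ ┌───┤ │ └─┬─┐ │ │
│· · ·│·│·│·│·│   │ │   │ │ │ │
├─╴ ╷ ╵ │ │ │ │ ╷ │ └─╴ │ │ │ │
│· ·│· ·│·│·│·│ │ │     │ │ │ │
│ ╶─┴───┘ └─┘ │ └─┴─────┘ ╵ ╵ │
│· · · · · · ·│               │
└─────────────┴───────────────┘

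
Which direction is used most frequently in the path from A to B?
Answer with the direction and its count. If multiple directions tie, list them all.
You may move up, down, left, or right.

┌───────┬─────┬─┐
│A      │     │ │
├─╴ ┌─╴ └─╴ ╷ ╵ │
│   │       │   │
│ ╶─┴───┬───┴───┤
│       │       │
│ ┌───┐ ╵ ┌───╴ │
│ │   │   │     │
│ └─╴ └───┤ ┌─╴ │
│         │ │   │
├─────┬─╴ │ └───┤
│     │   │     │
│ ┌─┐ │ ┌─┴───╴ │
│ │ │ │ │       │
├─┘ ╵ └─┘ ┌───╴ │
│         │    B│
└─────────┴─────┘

Directions: right, down, left, down, right, right, right, down, right, up, right, right, right, down, left, left, down, down, right, right, down, down
Counts: {'right': 10, 'down': 8, 'left': 3, 'up': 1}
Most common: right (10 times)

Solution:

┌───────┬─────┬─┐
│A ↓    │     │ │
├─╴ ┌─╴ └─╴ ╷ ╵ │
│↓ ↲│       │   │
│ ╶─┴───┬───┴───┤
│↳ → → ↓│↱ → → ↓│
│ ┌───┐ ╵ ┌───╴ │
│ │   │↳ ↑│↓ ← ↲│
│ └─╴ └───┤ ┌─╴ │
│         │↓│   │
├─────┬─╴ │ └───┤
│     │   │↳ → ↓│
│ ┌─┐ │ ┌─┴───╴ │
│ │ │ │ │      ↓│
├─┘ ╵ └─┘ ┌───╴ │
│         │    B│
└─────────┴─────┘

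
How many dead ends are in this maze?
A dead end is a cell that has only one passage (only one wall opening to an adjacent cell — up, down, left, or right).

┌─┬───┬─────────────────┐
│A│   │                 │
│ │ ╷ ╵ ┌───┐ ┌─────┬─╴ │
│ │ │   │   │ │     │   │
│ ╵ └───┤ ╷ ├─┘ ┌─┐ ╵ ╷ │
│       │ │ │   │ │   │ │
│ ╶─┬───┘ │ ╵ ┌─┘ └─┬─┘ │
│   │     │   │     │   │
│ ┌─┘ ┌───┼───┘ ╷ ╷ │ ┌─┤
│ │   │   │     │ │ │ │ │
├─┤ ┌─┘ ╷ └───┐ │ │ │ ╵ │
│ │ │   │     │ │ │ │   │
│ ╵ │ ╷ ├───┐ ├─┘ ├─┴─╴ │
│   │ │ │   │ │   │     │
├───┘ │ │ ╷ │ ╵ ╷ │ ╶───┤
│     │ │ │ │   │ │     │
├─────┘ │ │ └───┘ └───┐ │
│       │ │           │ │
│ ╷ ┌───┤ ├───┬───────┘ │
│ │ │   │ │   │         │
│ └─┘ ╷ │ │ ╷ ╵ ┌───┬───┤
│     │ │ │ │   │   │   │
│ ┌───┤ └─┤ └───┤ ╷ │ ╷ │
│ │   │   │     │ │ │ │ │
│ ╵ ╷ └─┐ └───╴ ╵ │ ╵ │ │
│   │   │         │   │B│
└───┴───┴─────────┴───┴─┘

Checking each cell for number of passages:

Dead ends found at positions:
  (0, 0)
  (1, 6)
  (2, 3)
  (2, 8)
  (3, 1)
  (4, 0)
  (4, 5)
  (4, 11)
  (5, 0)
  (5, 7)
  (5, 9)
  (7, 0)
  (8, 10)
  (9, 1)
  (10, 4)
  (12, 3)
  (12, 11)
Total dead ends: 17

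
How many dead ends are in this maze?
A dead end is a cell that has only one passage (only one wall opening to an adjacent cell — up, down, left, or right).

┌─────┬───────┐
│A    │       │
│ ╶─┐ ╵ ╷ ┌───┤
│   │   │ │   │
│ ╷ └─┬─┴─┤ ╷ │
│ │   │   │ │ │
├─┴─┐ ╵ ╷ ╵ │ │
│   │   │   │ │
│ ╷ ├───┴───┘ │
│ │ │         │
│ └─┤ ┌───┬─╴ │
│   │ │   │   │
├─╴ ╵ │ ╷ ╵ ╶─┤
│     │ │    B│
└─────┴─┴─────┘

Checking each cell for number of passages:

Dead ends found at positions:
  (0, 6)
  (1, 4)
  (2, 0)
  (4, 1)
  (6, 0)
  (6, 3)
  (6, 6)
Total dead ends: 7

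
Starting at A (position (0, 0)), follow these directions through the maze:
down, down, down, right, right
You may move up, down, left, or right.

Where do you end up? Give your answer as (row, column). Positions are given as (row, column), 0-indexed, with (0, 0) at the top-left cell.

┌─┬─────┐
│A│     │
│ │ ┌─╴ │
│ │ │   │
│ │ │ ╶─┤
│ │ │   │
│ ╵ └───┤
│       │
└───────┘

Following directions step by step:
Start: (0, 0)
  down: (0, 0) → (1, 0)
  down: (1, 0) → (2, 0)
  down: (2, 0) → (3, 0)
  right: (3, 0) → (3, 1)
  right: (3, 1) → (3, 2)
Final position: (3, 2)

Path taken:

┌─┬─────┐
│A│     │
│ │ ┌─╴ │
│↓│ │   │
│ │ │ ╶─┤
│↓│ │   │
│ ╵ └───┤
│↳ → B  │
└───────┘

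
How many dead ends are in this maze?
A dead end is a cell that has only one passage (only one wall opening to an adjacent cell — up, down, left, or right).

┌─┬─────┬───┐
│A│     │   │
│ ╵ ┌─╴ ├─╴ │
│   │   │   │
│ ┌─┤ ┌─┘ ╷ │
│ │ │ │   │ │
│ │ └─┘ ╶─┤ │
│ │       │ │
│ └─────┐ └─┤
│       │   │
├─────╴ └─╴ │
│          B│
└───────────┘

Checking each cell for number of passages:

Dead ends found at positions:
  (0, 0)
  (0, 4)
  (2, 1)
  (2, 2)
  (3, 5)
  (5, 0)
Total dead ends: 6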